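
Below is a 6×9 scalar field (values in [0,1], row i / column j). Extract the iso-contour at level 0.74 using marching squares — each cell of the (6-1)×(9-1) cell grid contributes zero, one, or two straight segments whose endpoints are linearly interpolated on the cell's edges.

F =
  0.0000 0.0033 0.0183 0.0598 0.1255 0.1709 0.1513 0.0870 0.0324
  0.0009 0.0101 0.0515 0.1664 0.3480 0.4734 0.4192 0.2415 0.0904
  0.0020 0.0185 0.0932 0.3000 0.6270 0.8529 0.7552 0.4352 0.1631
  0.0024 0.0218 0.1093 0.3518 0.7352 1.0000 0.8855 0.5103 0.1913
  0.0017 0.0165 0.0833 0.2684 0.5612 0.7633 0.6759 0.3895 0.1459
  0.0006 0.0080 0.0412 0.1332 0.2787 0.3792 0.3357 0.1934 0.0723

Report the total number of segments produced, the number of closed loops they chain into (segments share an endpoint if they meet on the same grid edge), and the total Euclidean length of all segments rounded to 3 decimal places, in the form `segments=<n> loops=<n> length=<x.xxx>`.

segments=10 loops=1 length=7.162

cell (1,4): code 0100 → (1.703,5.000)–(2.000,4.500)
cell (1,5): code 1100 → (1.955,6.000)–(1.703,5.000)
cell (1,6): code 1000 → (2.000,6.048)–(1.955,6.000)
cell (2,4): code 0110 → (2.000,4.500)–(3.000,4.018)
cell (2,6): code 1001 → (3.000,6.388)–(2.000,6.048)
cell (3,4): code 0110 → (3.000,4.018)–(4.000,4.885)
cell (3,5): code 1011 → (4.000,5.267)–(3.694,6.000)
cell (3,6): code 0001 → (3.694,6.000)–(3.000,6.388)
cell (4,4): code 0010 → (4.000,4.885)–(4.061,5.000)
cell (4,5): code 0001 → (4.061,5.000)–(4.000,5.267)
total: 10 segments, chained into 1 closed loop(s), length Σ = 7.161689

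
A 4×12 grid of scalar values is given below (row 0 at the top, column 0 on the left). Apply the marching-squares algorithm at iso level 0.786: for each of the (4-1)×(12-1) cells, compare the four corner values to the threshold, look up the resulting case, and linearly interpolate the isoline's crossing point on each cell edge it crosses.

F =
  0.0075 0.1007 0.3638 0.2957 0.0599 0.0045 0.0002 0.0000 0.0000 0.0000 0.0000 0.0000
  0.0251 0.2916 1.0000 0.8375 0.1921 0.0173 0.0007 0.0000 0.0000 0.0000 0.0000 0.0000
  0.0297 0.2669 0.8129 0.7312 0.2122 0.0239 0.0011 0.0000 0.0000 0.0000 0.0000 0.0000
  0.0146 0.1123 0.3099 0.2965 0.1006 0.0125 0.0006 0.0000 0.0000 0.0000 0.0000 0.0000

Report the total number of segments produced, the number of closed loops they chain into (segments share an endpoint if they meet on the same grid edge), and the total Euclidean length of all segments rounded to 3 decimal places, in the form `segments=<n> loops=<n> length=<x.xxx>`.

cell (0,1): code 0100 → (0.664,2.000)–(1.000,1.698)
cell (0,2): code 1100 → (0.905,3.000)–(0.664,2.000)
cell (0,3): code 1000 → (1.000,3.080)–(0.905,3.000)
cell (1,1): code 0110 → (1.000,1.698)–(2.000,1.951)
cell (1,2): code 1011 → (2.000,2.329)–(1.484,3.000)
cell (1,3): code 0001 → (1.484,3.000)–(1.000,3.080)
cell (2,1): code 0010 → (2.000,1.951)–(2.053,2.000)
cell (2,2): code 0001 → (2.053,2.000)–(2.000,2.329)
total: 8 segments, chained into 1 closed loop(s), length Σ = 4.379644

segments=8 loops=1 length=4.380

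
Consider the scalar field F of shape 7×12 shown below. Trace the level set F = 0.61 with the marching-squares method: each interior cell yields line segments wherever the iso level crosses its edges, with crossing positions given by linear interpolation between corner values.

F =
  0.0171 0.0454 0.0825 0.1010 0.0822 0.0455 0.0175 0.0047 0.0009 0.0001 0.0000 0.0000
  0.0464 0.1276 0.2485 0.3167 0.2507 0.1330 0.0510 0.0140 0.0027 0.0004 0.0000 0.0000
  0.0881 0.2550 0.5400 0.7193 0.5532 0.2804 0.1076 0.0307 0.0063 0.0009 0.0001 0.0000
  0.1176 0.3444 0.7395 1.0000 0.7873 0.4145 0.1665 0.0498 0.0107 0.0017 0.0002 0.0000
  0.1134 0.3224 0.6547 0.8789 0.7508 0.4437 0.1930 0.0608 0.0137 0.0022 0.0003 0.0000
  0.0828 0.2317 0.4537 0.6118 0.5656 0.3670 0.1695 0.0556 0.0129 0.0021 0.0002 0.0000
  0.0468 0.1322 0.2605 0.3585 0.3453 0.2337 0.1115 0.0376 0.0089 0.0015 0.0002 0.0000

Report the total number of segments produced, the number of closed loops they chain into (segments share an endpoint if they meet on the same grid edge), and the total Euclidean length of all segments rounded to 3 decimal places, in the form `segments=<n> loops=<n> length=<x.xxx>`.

segments=14 loops=1 length=9.413

cell (1,2): code 0100 → (1.729,3.000)–(2.000,2.390)
cell (1,3): code 1000 → (2.000,3.658)–(1.729,3.000)
cell (2,1): code 0100 → (2.351,2.000)–(3.000,1.672)
cell (2,2): code 1110 → (2.000,2.390)–(2.351,2.000)
cell (2,3): code 1101 → (2.243,4.000)–(2.000,3.658)
cell (2,4): code 1000 → (3.000,4.476)–(2.243,4.000)
cell (3,1): code 0110 → (3.000,1.672)–(4.000,1.865)
cell (3,4): code 1001 → (4.000,4.458)–(3.000,4.476)
cell (4,1): code 0010 → (4.000,1.865)–(4.222,2.000)
cell (4,2): code 0111 → (4.222,2.000)–(5.000,2.989)
cell (4,3): code 1011 → (5.000,3.039)–(4.760,4.000)
cell (4,4): code 0001 → (4.760,4.000)–(4.000,4.458)
cell (5,2): code 0010 → (5.000,2.989)–(5.007,3.000)
cell (5,3): code 0001 → (5.007,3.000)–(5.000,3.039)
total: 14 segments, chained into 1 closed loop(s), length Σ = 9.412520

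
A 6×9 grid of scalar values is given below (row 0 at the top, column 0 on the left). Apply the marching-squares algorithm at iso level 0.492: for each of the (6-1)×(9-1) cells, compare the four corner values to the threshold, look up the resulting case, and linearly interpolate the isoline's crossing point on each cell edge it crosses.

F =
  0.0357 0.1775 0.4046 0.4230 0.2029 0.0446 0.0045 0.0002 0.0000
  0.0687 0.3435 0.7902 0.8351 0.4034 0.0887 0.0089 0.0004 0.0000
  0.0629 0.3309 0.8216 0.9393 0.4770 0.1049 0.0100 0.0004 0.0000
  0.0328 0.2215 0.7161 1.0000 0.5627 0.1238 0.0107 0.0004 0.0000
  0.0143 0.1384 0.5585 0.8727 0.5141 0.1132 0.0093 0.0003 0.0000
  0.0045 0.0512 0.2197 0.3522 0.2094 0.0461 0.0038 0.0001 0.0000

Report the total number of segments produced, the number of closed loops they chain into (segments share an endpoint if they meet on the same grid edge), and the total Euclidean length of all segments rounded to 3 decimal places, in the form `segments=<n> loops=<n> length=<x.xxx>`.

cell (0,1): code 0100 → (0.227,2.000)–(1.000,1.332)
cell (0,2): code 1100 → (0.167,3.000)–(0.227,2.000)
cell (0,3): code 1000 → (1.000,3.795)–(0.167,3.000)
cell (1,1): code 0110 → (1.000,1.332)–(2.000,1.328)
cell (1,3): code 1001 → (2.000,3.968)–(1.000,3.795)
cell (2,1): code 0110 → (2.000,1.328)–(3.000,1.547)
cell (2,3): code 1101 → (2.175,4.000)–(2.000,3.968)
cell (2,4): code 1000 → (3.000,4.161)–(2.175,4.000)
cell (3,1): code 0110 → (3.000,1.547)–(4.000,1.842)
cell (3,4): code 1001 → (4.000,4.055)–(3.000,4.161)
cell (4,1): code 0010 → (4.000,1.842)–(4.196,2.000)
cell (4,2): code 0011 → (4.196,2.000)–(4.731,3.000)
cell (4,3): code 0011 → (4.731,3.000)–(4.073,4.000)
cell (4,4): code 0001 → (4.073,4.000)–(4.000,4.055)
total: 14 segments, chained into 1 closed loop(s), length Σ = 11.954510

segments=14 loops=1 length=11.955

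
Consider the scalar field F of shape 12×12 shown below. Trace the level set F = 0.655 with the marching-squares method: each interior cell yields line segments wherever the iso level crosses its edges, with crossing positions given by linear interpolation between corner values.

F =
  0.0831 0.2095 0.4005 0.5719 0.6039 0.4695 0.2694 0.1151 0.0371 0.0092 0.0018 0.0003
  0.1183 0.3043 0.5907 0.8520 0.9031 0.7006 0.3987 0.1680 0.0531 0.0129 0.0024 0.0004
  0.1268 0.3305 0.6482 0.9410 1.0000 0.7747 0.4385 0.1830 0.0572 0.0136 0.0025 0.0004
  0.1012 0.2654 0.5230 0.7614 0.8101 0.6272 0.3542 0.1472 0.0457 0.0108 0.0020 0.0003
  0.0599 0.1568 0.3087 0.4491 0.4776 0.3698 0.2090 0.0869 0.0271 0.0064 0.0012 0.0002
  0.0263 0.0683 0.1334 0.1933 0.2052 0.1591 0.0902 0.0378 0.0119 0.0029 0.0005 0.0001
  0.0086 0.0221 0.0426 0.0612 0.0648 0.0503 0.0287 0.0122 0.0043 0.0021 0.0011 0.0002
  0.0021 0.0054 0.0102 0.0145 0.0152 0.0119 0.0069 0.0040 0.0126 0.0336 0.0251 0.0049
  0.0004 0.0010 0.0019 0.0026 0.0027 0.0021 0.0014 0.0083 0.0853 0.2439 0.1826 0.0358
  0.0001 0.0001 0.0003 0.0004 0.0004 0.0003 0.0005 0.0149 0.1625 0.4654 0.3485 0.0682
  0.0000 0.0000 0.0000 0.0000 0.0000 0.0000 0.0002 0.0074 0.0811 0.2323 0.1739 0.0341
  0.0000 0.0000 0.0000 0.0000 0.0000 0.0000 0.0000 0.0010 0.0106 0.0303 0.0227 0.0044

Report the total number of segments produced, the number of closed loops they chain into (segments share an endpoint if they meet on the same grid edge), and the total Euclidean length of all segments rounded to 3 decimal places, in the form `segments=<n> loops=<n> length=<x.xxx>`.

cell (0,2): code 0100 → (0.297,3.000)–(1.000,2.246)
cell (0,3): code 1100 → (0.171,4.000)–(0.297,3.000)
cell (0,4): code 1100 → (0.803,5.000)–(0.171,4.000)
cell (0,5): code 1000 → (1.000,5.151)–(0.803,5.000)
cell (1,2): code 0110 → (1.000,2.246)–(2.000,2.023)
cell (1,5): code 1001 → (2.000,5.356)–(1.000,5.151)
cell (2,2): code 0110 → (2.000,2.023)–(3.000,2.554)
cell (2,4): code 1011 → (3.000,4.848)–(2.812,5.000)
cell (2,5): code 0001 → (2.812,5.000)–(2.000,5.356)
cell (3,2): code 0010 → (3.000,2.554)–(3.341,3.000)
cell (3,3): code 0011 → (3.341,3.000)–(3.466,4.000)
cell (3,4): code 0001 → (3.466,4.000)–(3.000,4.848)
total: 12 segments, chained into 1 closed loop(s), length Σ = 10.313178

segments=12 loops=1 length=10.313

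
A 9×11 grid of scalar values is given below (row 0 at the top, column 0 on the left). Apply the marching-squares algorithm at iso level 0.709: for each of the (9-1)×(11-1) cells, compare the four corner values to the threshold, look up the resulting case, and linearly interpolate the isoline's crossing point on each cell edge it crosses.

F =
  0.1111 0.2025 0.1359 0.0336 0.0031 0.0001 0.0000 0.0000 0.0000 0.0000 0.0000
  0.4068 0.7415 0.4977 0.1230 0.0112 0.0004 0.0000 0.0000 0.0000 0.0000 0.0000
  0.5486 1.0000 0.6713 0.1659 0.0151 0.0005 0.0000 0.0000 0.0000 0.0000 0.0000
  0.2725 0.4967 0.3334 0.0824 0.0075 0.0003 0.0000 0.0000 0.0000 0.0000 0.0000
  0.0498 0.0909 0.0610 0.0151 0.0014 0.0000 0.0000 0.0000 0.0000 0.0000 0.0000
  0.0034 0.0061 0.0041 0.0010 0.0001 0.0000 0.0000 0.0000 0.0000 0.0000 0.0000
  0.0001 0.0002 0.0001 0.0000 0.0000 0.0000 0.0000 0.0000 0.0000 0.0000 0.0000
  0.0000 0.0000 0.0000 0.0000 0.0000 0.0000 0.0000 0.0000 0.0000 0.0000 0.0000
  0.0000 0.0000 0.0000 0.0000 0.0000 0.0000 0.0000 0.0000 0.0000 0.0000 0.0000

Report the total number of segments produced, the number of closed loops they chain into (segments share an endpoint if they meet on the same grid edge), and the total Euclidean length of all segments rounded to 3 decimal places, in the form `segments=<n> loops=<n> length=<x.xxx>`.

segments=6 loops=1 length=4.575

cell (0,0): code 0100 → (0.940,1.000)–(1.000,0.903)
cell (0,1): code 1000 → (1.000,1.133)–(0.940,1.000)
cell (1,0): code 0110 → (1.000,0.903)–(2.000,0.355)
cell (1,1): code 1001 → (2.000,1.885)–(1.000,1.133)
cell (2,0): code 0010 → (2.000,0.355)–(2.578,1.000)
cell (2,1): code 0001 → (2.578,1.000)–(2.000,1.885)
total: 6 segments, chained into 1 closed loop(s), length Σ = 4.575250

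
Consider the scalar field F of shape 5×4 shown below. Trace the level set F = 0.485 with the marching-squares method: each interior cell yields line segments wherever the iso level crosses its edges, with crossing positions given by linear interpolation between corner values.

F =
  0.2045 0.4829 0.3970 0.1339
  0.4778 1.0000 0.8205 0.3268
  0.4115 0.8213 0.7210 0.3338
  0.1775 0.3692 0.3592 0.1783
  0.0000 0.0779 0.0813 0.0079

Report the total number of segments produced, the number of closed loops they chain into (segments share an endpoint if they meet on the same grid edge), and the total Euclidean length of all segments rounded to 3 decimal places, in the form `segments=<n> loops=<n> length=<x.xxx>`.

cell (0,0): code 0100 → (0.004,1.000)–(1.000,0.014)
cell (0,1): code 1100 → (0.208,2.000)–(0.004,1.000)
cell (0,2): code 1000 → (1.000,2.680)–(0.208,2.000)
cell (1,0): code 0110 → (1.000,0.014)–(2.000,0.179)
cell (1,2): code 1001 → (2.000,2.610)–(1.000,2.680)
cell (2,0): code 0010 → (2.000,0.179)–(2.744,1.000)
cell (2,1): code 0011 → (2.744,1.000)–(2.652,2.000)
cell (2,2): code 0001 → (2.652,2.000)–(2.000,2.610)
total: 8 segments, chained into 1 closed loop(s), length Σ = 8.486486

segments=8 loops=1 length=8.486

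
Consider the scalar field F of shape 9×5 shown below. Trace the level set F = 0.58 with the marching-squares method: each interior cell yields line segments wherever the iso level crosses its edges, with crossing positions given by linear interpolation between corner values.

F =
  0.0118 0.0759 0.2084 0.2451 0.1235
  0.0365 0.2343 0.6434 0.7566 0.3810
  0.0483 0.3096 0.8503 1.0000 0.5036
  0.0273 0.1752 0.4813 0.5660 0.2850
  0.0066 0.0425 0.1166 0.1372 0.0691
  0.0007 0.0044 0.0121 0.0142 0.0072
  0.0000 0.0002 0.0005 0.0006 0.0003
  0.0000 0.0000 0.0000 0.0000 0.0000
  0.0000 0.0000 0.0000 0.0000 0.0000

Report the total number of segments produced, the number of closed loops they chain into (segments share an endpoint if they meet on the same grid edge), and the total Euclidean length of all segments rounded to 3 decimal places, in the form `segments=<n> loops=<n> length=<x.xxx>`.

segments=8 loops=1 length=7.142

cell (0,1): code 0100 → (0.854,2.000)–(1.000,1.845)
cell (0,2): code 1100 → (0.655,3.000)–(0.854,2.000)
cell (0,3): code 1000 → (1.000,3.470)–(0.655,3.000)
cell (1,1): code 0110 → (1.000,1.845)–(2.000,1.500)
cell (1,3): code 1001 → (2.000,3.846)–(1.000,3.470)
cell (2,1): code 0010 → (2.000,1.500)–(2.733,2.000)
cell (2,2): code 0011 → (2.733,2.000)–(2.968,3.000)
cell (2,3): code 0001 → (2.968,3.000)–(2.000,3.846)
total: 8 segments, chained into 1 closed loop(s), length Σ = 7.141512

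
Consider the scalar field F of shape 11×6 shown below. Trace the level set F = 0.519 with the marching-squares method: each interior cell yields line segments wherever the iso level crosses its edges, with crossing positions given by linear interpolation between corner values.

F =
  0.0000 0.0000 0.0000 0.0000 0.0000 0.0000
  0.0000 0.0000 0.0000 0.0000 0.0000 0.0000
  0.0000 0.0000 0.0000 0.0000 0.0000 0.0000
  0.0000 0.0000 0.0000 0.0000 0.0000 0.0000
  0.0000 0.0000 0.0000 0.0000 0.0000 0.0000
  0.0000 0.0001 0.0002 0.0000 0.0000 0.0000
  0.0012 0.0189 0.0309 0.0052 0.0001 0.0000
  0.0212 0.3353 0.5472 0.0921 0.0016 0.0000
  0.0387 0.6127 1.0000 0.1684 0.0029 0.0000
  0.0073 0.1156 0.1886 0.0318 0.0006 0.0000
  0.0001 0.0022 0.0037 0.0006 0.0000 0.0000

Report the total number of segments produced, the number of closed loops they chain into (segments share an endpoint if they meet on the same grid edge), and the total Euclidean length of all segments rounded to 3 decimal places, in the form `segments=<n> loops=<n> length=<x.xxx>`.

cell (6,1): code 0100 → (6.945,2.000)–(7.000,1.867)
cell (6,2): code 1000 → (7.000,2.062)–(6.945,2.000)
cell (7,0): code 0100 → (7.662,1.000)–(8.000,0.837)
cell (7,1): code 1110 → (7.000,1.867)–(7.662,1.000)
cell (7,2): code 1001 → (8.000,2.578)–(7.000,2.062)
cell (8,0): code 0010 → (8.000,0.837)–(8.188,1.000)
cell (8,1): code 0011 → (8.188,1.000)–(8.593,2.000)
cell (8,2): code 0001 → (8.593,2.000)–(8.000,2.578)
total: 8 segments, chained into 1 closed loop(s), length Σ = 4.974227

segments=8 loops=1 length=4.974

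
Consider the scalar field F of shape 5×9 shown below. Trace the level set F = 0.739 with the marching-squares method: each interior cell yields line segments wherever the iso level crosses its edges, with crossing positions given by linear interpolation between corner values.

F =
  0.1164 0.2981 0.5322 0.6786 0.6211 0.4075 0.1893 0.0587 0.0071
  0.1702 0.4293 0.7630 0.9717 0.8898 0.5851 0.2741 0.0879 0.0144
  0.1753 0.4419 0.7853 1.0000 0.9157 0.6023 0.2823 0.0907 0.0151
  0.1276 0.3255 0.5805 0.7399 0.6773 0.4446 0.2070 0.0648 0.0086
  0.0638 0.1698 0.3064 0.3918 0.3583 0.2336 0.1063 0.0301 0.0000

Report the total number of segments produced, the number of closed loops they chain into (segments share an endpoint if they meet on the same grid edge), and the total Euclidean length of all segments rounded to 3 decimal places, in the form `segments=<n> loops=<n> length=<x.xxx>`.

cell (0,1): code 0100 → (0.896,2.000)–(1.000,1.928)
cell (0,2): code 1100 → (0.206,3.000)–(0.896,2.000)
cell (0,3): code 1100 → (0.439,4.000)–(0.206,3.000)
cell (0,4): code 1000 → (1.000,4.495)–(0.439,4.000)
cell (1,1): code 0110 → (1.000,1.928)–(2.000,1.865)
cell (1,4): code 1001 → (2.000,4.564)–(1.000,4.495)
cell (2,1): code 0010 → (2.000,1.865)–(2.226,2.000)
cell (2,2): code 0111 → (2.226,2.000)–(3.000,2.994)
cell (2,3): code 1011 → (3.000,3.014)–(2.741,4.000)
cell (2,4): code 0001 → (2.741,4.000)–(2.000,4.564)
cell (3,2): code 0010 → (3.000,2.994)–(3.003,3.000)
cell (3,3): code 0001 → (3.003,3.000)–(3.000,3.014)
total: 12 segments, chained into 1 closed loop(s), length Σ = 8.615071

segments=12 loops=1 length=8.615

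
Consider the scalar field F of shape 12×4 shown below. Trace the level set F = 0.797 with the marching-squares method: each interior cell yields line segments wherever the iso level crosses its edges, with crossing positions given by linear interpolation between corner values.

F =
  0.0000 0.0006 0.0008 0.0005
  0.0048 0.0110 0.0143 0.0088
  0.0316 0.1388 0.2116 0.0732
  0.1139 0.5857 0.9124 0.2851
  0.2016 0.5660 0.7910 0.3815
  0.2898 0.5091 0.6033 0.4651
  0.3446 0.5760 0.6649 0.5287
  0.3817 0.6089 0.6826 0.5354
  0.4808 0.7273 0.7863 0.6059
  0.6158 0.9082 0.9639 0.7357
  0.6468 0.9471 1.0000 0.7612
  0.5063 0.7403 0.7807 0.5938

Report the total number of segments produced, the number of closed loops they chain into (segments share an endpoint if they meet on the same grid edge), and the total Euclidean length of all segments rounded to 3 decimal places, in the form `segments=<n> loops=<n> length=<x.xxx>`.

segments=12 loops=2 length=10.756

cell (2,1): code 0100 → (2.835,2.000)–(3.000,1.647)
cell (2,2): code 1000 → (3.000,2.184)–(2.835,2.000)
cell (3,1): code 0010 → (3.000,1.647)–(3.951,2.000)
cell (3,2): code 0001 → (3.951,2.000)–(3.000,2.184)
cell (8,0): code 0100 → (8.385,1.000)–(9.000,0.620)
cell (8,1): code 1100 → (8.060,2.000)–(8.385,1.000)
cell (8,2): code 1000 → (9.000,2.731)–(8.060,2.000)
cell (9,0): code 0110 → (9.000,0.620)–(10.000,0.500)
cell (9,2): code 1001 → (10.000,2.850)–(9.000,2.731)
cell (10,0): code 0010 → (10.000,0.500)–(10.726,1.000)
cell (10,1): code 0011 → (10.726,1.000)–(10.926,2.000)
cell (10,2): code 0001 → (10.926,2.000)–(10.000,2.850)
total: 12 segments, chained into 2 closed loop(s), length Σ = 10.756055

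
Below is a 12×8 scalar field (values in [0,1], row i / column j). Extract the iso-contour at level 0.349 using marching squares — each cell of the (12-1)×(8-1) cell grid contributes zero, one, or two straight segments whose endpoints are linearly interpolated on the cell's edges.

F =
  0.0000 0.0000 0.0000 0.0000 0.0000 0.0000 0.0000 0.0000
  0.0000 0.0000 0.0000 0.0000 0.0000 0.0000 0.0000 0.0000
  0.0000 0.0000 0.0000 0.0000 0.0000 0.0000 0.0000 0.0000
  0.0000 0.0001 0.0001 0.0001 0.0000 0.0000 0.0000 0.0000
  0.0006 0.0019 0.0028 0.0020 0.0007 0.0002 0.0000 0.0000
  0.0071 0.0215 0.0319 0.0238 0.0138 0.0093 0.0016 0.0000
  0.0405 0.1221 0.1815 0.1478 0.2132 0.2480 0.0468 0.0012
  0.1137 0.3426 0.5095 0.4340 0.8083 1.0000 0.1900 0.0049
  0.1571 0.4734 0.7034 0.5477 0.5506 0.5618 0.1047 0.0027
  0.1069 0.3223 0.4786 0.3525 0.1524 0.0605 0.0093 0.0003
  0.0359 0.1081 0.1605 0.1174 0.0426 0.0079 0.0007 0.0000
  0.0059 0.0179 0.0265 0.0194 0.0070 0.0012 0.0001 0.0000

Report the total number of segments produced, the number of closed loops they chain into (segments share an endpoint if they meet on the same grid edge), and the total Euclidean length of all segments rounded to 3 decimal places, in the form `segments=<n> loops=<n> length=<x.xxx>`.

cell (6,1): code 0100 → (6.511,2.000)–(7.000,1.038)
cell (6,2): code 1100 → (6.703,3.000)–(6.511,2.000)
cell (6,3): code 1100 → (6.228,4.000)–(6.703,3.000)
cell (6,4): code 1100 → (6.134,5.000)–(6.228,4.000)
cell (6,5): code 1000 → (7.000,5.804)–(6.134,5.000)
cell (7,0): code 0100 → (7.049,1.000)–(8.000,0.607)
cell (7,1): code 1110 → (7.000,1.038)–(7.049,1.000)
cell (7,5): code 1001 → (8.000,5.466)–(7.000,5.804)
cell (8,0): code 0010 → (8.000,0.607)–(8.823,1.000)
cell (8,1): code 0111 → (8.823,1.000)–(9.000,1.171)
cell (8,3): code 1011 → (9.000,3.017)–(8.506,4.000)
cell (8,4): code 0011 → (8.506,4.000)–(8.424,5.000)
cell (8,5): code 0001 → (8.424,5.000)–(8.000,5.466)
cell (9,1): code 0010 → (9.000,1.171)–(9.407,2.000)
cell (9,2): code 0011 → (9.407,2.000)–(9.015,3.000)
cell (9,3): code 0001 → (9.015,3.000)–(9.000,3.017)
total: 16 segments, chained into 1 closed loop(s), length Σ = 13.449192

segments=16 loops=1 length=13.449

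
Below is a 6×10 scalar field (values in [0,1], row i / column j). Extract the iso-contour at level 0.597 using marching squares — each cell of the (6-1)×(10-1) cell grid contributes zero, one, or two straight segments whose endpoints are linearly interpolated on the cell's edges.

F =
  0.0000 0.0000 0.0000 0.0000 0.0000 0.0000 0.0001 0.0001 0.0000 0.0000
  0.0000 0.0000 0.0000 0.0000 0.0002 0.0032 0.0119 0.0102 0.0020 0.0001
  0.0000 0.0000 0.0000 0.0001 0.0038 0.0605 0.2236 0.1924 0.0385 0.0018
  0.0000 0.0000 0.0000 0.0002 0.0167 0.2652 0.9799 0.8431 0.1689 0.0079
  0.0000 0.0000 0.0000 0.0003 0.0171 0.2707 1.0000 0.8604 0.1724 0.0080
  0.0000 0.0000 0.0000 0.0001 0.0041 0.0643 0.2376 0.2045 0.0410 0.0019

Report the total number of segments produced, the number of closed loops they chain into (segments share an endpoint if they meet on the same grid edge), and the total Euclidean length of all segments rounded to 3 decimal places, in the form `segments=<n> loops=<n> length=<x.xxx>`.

segments=8 loops=1 length=6.599

cell (2,5): code 0100 → (2.494,6.000)–(3.000,5.464)
cell (2,6): code 1100 → (2.622,7.000)–(2.494,6.000)
cell (2,7): code 1000 → (3.000,7.365)–(2.622,7.000)
cell (3,5): code 0110 → (3.000,5.464)–(4.000,5.447)
cell (3,7): code 1001 → (4.000,7.383)–(3.000,7.365)
cell (4,5): code 0010 → (4.000,5.447)–(4.529,6.000)
cell (4,6): code 0011 → (4.529,6.000)–(4.402,7.000)
cell (4,7): code 0001 → (4.402,7.000)–(4.000,7.383)
total: 8 segments, chained into 1 closed loop(s), length Σ = 6.598785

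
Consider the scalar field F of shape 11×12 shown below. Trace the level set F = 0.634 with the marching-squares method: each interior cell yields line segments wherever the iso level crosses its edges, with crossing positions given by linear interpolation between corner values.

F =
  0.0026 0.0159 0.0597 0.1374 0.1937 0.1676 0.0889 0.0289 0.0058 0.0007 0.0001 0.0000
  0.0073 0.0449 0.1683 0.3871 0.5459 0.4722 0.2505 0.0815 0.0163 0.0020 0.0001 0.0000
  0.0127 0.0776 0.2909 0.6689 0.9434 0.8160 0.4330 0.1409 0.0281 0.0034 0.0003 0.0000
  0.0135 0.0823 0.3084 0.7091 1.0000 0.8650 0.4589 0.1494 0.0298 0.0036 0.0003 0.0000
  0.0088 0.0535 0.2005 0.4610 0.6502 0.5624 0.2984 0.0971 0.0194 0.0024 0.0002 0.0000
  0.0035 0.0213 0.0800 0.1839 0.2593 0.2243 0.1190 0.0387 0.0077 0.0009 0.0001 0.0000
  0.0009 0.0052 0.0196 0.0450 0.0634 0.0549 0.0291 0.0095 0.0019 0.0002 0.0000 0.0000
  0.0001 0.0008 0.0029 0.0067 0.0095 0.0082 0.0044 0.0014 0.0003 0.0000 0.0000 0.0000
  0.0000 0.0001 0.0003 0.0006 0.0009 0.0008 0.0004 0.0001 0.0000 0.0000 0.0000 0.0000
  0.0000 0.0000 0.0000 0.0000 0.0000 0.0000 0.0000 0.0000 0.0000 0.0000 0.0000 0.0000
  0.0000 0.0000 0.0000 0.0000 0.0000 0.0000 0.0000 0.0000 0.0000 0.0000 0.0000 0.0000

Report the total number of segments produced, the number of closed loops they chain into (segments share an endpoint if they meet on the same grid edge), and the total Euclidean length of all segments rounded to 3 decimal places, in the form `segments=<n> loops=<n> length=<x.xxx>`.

cell (1,2): code 0100 → (1.876,3.000)–(2.000,2.908)
cell (1,3): code 1100 → (1.222,4.000)–(1.876,3.000)
cell (1,4): code 1100 → (1.471,5.000)–(1.222,4.000)
cell (1,5): code 1000 → (2.000,5.475)–(1.471,5.000)
cell (2,2): code 0110 → (2.000,2.908)–(3.000,2.813)
cell (2,5): code 1001 → (3.000,5.569)–(2.000,5.475)
cell (3,2): code 0010 → (3.000,2.813)–(3.303,3.000)
cell (3,3): code 0111 → (3.303,3.000)–(4.000,3.914)
cell (3,4): code 1011 → (4.000,4.185)–(3.763,5.000)
cell (3,5): code 0001 → (3.763,5.000)–(3.000,5.569)
cell (4,3): code 0010 → (4.000,3.914)–(4.041,4.000)
cell (4,4): code 0001 → (4.041,4.000)–(4.000,4.185)
total: 12 segments, chained into 1 closed loop(s), length Σ = 8.691726

segments=12 loops=1 length=8.692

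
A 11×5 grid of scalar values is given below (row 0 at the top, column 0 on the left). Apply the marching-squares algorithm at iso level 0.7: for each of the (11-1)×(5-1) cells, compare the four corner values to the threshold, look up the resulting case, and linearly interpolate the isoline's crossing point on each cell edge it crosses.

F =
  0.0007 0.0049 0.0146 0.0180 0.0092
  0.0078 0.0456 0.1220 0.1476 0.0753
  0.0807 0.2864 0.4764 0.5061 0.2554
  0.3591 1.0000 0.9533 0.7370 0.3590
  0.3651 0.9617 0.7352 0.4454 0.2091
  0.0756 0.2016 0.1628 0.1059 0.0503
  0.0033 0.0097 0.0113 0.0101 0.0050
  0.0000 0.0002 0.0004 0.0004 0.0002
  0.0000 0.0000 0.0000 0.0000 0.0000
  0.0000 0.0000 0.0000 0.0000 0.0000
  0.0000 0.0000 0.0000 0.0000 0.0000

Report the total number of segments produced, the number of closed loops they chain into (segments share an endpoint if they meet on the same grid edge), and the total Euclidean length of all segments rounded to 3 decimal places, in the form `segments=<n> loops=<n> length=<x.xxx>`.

cell (2,0): code 0100 → (2.580,1.000)–(3.000,0.532)
cell (2,1): code 1100 → (2.469,2.000)–(2.580,1.000)
cell (2,2): code 1100 → (2.840,3.000)–(2.469,2.000)
cell (2,3): code 1000 → (3.000,3.098)–(2.840,3.000)
cell (3,0): code 0110 → (3.000,0.532)–(4.000,0.561)
cell (3,2): code 1011 → (4.000,2.121)–(3.127,3.000)
cell (3,3): code 0001 → (3.127,3.000)–(3.000,3.098)
cell (4,0): code 0010 → (4.000,0.561)–(4.344,1.000)
cell (4,1): code 0011 → (4.344,1.000)–(4.061,2.000)
cell (4,2): code 0001 → (4.061,2.000)–(4.000,2.121)
total: 10 segments, chained into 1 closed loop(s), length Σ = 7.021912

segments=10 loops=1 length=7.022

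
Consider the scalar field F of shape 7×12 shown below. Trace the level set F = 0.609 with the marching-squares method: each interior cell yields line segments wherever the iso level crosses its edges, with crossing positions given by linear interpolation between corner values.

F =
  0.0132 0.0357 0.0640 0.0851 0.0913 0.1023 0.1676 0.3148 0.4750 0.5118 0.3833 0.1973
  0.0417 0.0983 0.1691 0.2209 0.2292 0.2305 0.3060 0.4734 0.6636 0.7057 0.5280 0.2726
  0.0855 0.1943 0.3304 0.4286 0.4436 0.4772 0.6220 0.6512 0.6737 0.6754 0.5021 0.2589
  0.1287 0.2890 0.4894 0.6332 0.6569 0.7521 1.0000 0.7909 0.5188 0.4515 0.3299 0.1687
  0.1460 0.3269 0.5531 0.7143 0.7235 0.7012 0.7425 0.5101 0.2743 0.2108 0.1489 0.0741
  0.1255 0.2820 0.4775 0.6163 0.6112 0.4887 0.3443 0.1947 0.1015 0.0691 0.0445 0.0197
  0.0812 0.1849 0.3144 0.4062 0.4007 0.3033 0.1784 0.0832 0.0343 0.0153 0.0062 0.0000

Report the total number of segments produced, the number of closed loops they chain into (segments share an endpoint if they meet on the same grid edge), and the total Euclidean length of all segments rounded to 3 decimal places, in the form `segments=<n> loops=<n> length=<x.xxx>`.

segments=24 loops=1 length=18.436

cell (0,7): code 0100 → (0.710,8.000)–(1.000,7.713)
cell (0,8): code 1100 → (0.501,9.000)–(0.710,8.000)
cell (0,9): code 1000 → (1.000,9.544)–(0.501,9.000)
cell (1,5): code 0100 → (1.959,6.000)–(2.000,5.910)
cell (1,6): code 1100 → (1.763,7.000)–(1.959,6.000)
cell (1,7): code 1110 → (1.000,7.713)–(1.763,7.000)
cell (1,9): code 1001 → (2.000,9.383)–(1.000,9.544)
cell (2,2): code 0100 → (2.882,3.000)–(3.000,2.832)
cell (2,3): code 1100 → (2.775,4.000)–(2.882,3.000)
cell (2,4): code 1100 → (2.479,5.000)–(2.775,4.000)
cell (2,5): code 1110 → (2.000,5.910)–(2.479,5.000)
cell (2,7): code 1011 → (3.000,7.669)–(2.418,8.000)
cell (2,8): code 0011 → (2.418,8.000)–(2.297,9.000)
cell (2,9): code 0001 → (2.297,9.000)–(2.000,9.383)
cell (3,2): code 0110 → (3.000,2.832)–(4.000,2.347)
cell (3,6): code 1011 → (4.000,6.574)–(3.648,7.000)
cell (3,7): code 0001 → (3.648,7.000)–(3.000,7.669)
cell (4,2): code 0110 → (4.000,2.347)–(5.000,2.947)
cell (4,4): code 1011 → (5.000,4.018)–(4.434,5.000)
cell (4,5): code 0011 → (4.434,5.000)–(4.335,6.000)
cell (4,6): code 0001 → (4.335,6.000)–(4.000,6.574)
cell (5,2): code 0010 → (5.000,2.947)–(5.035,3.000)
cell (5,3): code 0011 → (5.035,3.000)–(5.010,4.000)
cell (5,4): code 0001 → (5.010,4.000)–(5.000,4.018)
total: 24 segments, chained into 1 closed loop(s), length Σ = 18.435826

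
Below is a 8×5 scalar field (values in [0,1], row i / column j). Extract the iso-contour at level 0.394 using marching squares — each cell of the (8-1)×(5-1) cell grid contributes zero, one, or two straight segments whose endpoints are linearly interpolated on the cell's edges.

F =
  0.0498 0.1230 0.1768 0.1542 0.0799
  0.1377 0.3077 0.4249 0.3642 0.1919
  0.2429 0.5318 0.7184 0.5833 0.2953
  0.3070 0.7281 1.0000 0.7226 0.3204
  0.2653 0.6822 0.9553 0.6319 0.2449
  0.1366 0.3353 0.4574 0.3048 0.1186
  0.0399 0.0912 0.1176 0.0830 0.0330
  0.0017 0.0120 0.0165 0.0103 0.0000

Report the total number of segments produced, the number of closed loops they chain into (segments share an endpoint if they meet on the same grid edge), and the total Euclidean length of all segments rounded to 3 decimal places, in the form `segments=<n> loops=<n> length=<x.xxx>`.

cell (0,1): code 0100 → (0.875,2.000)–(1.000,1.736)
cell (0,2): code 1000 → (1.000,2.509)–(0.875,2.000)
cell (1,0): code 0100 → (1.385,1.000)–(2.000,0.523)
cell (1,1): code 1110 → (1.000,1.736)–(1.385,1.000)
cell (1,2): code 1101 → (1.136,3.000)–(1.000,2.509)
cell (1,3): code 1000 → (2.000,3.657)–(1.136,3.000)
cell (2,0): code 0110 → (2.000,0.523)–(3.000,0.207)
cell (2,3): code 1001 → (3.000,3.817)–(2.000,3.657)
cell (3,0): code 0110 → (3.000,0.207)–(4.000,0.309)
cell (3,3): code 1001 → (4.000,3.615)–(3.000,3.817)
cell (4,0): code 0010 → (4.000,0.309)–(4.831,1.000)
cell (4,1): code 0111 → (4.831,1.000)–(5.000,1.481)
cell (4,2): code 1011 → (5.000,2.415)–(4.727,3.000)
cell (4,3): code 0001 → (4.727,3.000)–(4.000,3.615)
cell (5,1): code 0010 → (5.000,1.481)–(5.187,2.000)
cell (5,2): code 0001 → (5.187,2.000)–(5.000,2.415)
total: 16 segments, chained into 1 closed loop(s), length Σ = 12.301805

segments=16 loops=1 length=12.302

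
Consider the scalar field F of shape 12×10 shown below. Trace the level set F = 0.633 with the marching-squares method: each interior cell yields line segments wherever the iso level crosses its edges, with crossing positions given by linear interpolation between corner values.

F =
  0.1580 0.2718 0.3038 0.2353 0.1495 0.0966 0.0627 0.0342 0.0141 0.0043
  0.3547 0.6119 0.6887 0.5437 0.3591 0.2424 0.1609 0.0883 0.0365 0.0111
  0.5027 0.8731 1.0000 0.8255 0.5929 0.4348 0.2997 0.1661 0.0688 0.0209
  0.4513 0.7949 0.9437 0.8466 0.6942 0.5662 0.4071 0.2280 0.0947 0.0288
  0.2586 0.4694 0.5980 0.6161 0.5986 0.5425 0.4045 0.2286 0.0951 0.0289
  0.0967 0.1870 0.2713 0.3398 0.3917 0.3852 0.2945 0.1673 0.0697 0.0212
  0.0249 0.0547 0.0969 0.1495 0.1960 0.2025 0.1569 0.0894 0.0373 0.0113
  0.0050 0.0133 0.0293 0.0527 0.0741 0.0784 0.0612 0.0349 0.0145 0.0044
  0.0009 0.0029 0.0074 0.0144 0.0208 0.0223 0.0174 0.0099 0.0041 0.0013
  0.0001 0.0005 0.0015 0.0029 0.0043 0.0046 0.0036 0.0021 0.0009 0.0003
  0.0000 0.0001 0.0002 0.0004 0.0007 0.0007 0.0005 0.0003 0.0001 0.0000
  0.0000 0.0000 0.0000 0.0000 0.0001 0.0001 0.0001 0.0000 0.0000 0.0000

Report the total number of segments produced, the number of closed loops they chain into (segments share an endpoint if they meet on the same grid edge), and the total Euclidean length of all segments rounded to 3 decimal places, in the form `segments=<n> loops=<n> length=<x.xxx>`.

segments=14 loops=1 length=11.147

cell (0,1): code 0100 → (0.855,2.000)–(1.000,1.275)
cell (0,2): code 1000 → (1.000,2.384)–(0.855,2.000)
cell (1,0): code 0100 → (1.081,1.000)–(2.000,0.352)
cell (1,1): code 1110 → (1.000,1.275)–(1.081,1.000)
cell (1,2): code 1101 → (1.317,3.000)–(1.000,2.384)
cell (1,3): code 1000 → (2.000,3.828)–(1.317,3.000)
cell (2,0): code 0110 → (2.000,0.352)–(3.000,0.529)
cell (2,3): code 1101 → (2.396,4.000)–(2.000,3.828)
cell (2,4): code 1000 → (3.000,4.478)–(2.396,4.000)
cell (3,0): code 0010 → (3.000,0.529)–(3.497,1.000)
cell (3,1): code 0011 → (3.497,1.000)–(3.899,2.000)
cell (3,2): code 0011 → (3.899,2.000)–(3.927,3.000)
cell (3,3): code 0011 → (3.927,3.000)–(3.640,4.000)
cell (3,4): code 0001 → (3.640,4.000)–(3.000,4.478)
total: 14 segments, chained into 1 closed loop(s), length Σ = 11.147005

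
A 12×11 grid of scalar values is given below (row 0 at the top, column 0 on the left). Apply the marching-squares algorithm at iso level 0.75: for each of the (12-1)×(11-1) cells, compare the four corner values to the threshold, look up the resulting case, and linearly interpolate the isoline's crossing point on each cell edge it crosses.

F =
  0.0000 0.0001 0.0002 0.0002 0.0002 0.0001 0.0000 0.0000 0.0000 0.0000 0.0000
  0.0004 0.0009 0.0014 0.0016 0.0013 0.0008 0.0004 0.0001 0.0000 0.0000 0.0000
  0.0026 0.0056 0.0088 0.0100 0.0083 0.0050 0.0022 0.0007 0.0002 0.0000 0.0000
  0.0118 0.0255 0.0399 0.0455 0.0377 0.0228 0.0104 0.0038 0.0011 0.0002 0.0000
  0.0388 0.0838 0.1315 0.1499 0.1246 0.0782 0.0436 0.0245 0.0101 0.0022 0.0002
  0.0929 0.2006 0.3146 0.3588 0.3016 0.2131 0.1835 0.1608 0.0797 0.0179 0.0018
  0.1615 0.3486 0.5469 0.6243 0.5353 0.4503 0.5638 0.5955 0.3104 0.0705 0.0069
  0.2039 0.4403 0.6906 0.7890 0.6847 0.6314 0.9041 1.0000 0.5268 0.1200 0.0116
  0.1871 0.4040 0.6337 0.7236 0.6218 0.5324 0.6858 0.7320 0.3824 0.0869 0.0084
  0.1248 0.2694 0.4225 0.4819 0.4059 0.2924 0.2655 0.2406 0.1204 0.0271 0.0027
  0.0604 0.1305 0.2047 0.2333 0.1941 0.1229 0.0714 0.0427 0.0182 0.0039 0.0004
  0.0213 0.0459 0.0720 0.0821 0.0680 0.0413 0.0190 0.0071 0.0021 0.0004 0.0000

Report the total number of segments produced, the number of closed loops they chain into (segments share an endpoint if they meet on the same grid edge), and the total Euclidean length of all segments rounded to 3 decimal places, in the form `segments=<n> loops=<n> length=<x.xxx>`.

segments=10 loops=2 length=7.877

cell (6,2): code 0100 → (6.763,3.000)–(7.000,2.604)
cell (6,3): code 1000 → (7.000,3.374)–(6.763,3.000)
cell (6,5): code 0100 → (6.547,6.000)–(7.000,5.435)
cell (6,6): code 1100 → (6.382,7.000)–(6.547,6.000)
cell (6,7): code 1000 → (7.000,7.528)–(6.382,7.000)
cell (7,2): code 0010 → (7.000,2.604)–(7.596,3.000)
cell (7,3): code 0001 → (7.596,3.000)–(7.000,3.374)
cell (7,5): code 0010 → (7.000,5.435)–(7.706,6.000)
cell (7,6): code 0011 → (7.706,6.000)–(7.933,7.000)
cell (7,7): code 0001 → (7.933,7.000)–(7.000,7.528)
total: 10 segments, chained into 2 closed loop(s), length Σ = 7.876671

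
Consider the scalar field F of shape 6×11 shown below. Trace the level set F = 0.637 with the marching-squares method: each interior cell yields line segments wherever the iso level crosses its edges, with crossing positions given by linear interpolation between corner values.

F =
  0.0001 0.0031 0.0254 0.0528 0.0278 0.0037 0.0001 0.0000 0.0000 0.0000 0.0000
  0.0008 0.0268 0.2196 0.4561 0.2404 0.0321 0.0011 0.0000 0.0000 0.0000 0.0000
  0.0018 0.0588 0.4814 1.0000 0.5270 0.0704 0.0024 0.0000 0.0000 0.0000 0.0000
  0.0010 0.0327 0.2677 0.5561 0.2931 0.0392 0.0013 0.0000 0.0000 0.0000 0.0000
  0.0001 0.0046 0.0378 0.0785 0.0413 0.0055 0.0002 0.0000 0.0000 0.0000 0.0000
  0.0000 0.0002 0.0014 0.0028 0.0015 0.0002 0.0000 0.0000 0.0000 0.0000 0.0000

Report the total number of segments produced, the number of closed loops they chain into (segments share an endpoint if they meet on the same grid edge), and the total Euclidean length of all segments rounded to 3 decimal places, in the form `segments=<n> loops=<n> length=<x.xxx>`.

segments=4 loops=1 length=4.182

cell (1,2): code 0100 → (1.333,3.000)–(2.000,2.300)
cell (1,3): code 1000 → (2.000,3.767)–(1.333,3.000)
cell (2,2): code 0010 → (2.000,2.300)–(2.818,3.000)
cell (2,3): code 0001 → (2.818,3.000)–(2.000,3.767)
total: 4 segments, chained into 1 closed loop(s), length Σ = 4.182075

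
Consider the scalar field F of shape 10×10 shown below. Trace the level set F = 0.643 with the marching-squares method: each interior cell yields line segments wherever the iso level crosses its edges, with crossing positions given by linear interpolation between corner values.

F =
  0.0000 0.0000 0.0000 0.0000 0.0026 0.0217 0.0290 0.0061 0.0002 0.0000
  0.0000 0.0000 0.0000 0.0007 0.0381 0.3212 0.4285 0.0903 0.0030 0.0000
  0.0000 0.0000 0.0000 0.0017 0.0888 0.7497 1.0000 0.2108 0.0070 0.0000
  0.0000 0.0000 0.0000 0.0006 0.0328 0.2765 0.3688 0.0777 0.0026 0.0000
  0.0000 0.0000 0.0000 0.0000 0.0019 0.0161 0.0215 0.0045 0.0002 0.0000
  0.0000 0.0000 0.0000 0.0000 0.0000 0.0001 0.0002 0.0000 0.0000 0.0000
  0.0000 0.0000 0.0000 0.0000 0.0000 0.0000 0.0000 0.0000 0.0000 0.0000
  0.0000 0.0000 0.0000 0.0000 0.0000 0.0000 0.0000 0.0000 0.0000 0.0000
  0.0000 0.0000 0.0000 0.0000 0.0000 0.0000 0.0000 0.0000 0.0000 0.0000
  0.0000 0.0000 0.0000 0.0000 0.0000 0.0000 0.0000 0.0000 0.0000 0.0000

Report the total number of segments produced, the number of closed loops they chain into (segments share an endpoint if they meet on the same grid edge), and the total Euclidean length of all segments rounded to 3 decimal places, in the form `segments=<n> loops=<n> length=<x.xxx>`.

segments=6 loops=1 length=4.194

cell (1,4): code 0100 → (1.751,5.000)–(2.000,4.839)
cell (1,5): code 1100 → (1.375,6.000)–(1.751,5.000)
cell (1,6): code 1000 → (2.000,6.452)–(1.375,6.000)
cell (2,4): code 0010 → (2.000,4.839)–(2.225,5.000)
cell (2,5): code 0011 → (2.225,5.000)–(2.566,6.000)
cell (2,6): code 0001 → (2.566,6.000)–(2.000,6.452)
total: 6 segments, chained into 1 closed loop(s), length Σ = 4.194073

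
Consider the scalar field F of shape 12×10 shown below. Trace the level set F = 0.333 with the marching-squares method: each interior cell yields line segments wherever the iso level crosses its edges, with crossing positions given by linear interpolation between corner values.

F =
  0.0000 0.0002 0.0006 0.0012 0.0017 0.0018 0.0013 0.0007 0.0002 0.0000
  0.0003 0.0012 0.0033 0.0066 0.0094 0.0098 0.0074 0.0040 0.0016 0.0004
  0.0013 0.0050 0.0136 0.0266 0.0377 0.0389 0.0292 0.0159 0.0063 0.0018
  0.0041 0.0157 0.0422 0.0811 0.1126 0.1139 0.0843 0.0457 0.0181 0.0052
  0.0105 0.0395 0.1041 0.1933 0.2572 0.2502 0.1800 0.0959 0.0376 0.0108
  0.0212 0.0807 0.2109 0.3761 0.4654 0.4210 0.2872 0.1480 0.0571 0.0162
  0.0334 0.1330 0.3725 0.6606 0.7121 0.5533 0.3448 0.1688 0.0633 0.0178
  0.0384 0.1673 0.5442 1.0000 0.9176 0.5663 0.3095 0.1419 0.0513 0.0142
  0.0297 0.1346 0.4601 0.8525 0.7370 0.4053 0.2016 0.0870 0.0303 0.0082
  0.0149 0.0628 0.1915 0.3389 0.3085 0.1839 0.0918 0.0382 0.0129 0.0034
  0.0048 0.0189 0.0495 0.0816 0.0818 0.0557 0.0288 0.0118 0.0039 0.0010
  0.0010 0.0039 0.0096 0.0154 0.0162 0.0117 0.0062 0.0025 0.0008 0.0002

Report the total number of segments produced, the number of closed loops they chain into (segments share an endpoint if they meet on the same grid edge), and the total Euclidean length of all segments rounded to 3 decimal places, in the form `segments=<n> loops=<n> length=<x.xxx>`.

segments=20 loops=1 length=14.365

cell (4,2): code 0100 → (4.764,3.000)–(5.000,2.739)
cell (4,3): code 1100 → (4.364,4.000)–(4.764,3.000)
cell (4,4): code 1100 → (4.485,5.000)–(4.364,4.000)
cell (4,5): code 1000 → (5.000,5.658)–(4.485,5.000)
cell (5,1): code 0100 → (5.756,2.000)–(6.000,1.835)
cell (5,2): code 1110 → (5.000,2.739)–(5.756,2.000)
cell (5,5): code 1101 → (5.795,6.000)–(5.000,5.658)
cell (5,6): code 1000 → (6.000,6.067)–(5.795,6.000)
cell (6,1): code 0110 → (6.000,1.835)–(7.000,1.440)
cell (6,5): code 1011 → (7.000,5.908)–(6.334,6.000)
cell (6,6): code 0001 → (6.334,6.000)–(6.000,6.067)
cell (7,1): code 0110 → (7.000,1.440)–(8.000,1.610)
cell (7,5): code 1001 → (8.000,5.355)–(7.000,5.908)
cell (8,1): code 0010 → (8.000,1.610)–(8.473,2.000)
cell (8,2): code 0111 → (8.473,2.000)–(9.000,2.960)
cell (8,3): code 1011 → (9.000,3.194)–(8.943,4.000)
cell (8,4): code 0011 → (8.943,4.000)–(8.327,5.000)
cell (8,5): code 0001 → (8.327,5.000)–(8.000,5.355)
cell (9,2): code 0010 → (9.000,2.960)–(9.023,3.000)
cell (9,3): code 0001 → (9.023,3.000)–(9.000,3.194)
total: 20 segments, chained into 1 closed loop(s), length Σ = 14.365096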